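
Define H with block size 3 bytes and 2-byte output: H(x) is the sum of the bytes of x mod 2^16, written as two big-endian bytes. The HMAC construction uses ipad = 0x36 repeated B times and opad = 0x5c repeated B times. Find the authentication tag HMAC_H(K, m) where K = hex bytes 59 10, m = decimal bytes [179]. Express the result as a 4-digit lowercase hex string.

Key hex bytes 59 10 is 2 bytes ≤ B = 3; zero-pad to 3 bytes: K' = 59 10 00.
K' ⊕ ipad = 6f 26 36.  K' ⊕ opad = 05 4c 5c.
Inner input = (K'⊕ipad) ∥ m = 6f 26 36 ∥ b3.
Inner hash: sum = 111+38+54+179 = 382 → 01 7e.
Outer input = (K'⊕opad) ∥ inner = 05 4c 5c ∥ 01 7e.
Outer hash (tag): sum = 5+76+92+1+126 = 300 → 01 2c.

012c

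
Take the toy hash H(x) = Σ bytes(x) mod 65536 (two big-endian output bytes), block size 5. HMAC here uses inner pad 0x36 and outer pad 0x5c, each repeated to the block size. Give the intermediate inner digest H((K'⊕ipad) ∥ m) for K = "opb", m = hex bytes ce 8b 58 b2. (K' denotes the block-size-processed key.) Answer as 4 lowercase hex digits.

03c2

Key "opb" = 6f 70 62 is 3 bytes ≤ B = 5; zero-pad to 5 bytes: K' = 6f 70 62 00 00.
K' ⊕ ipad = 59 46 54 36 36.
Inner input = 59 46 54 36 36 ∥ ce 8b 58 b2.
Inner hash: sum = 89+70+84+54+54+206+139+88+178 = 962 → 03 c2.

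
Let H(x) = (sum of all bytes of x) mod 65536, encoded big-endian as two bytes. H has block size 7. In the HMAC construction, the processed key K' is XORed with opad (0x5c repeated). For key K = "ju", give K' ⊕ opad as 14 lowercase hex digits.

Key "ju" = 6a 75 is 2 bytes ≤ B = 7; zero-pad to 7 bytes: K' = 6a 75 00 00 00 00 00.
XOR each byte with 0x5c: 6a⊕5c=36, 75⊕5c=29, 00⊕5c=5c, 00⊕5c=5c, 00⊕5c=5c, 00⊕5c=5c, 00⊕5c=5c.

36295c5c5c5c5c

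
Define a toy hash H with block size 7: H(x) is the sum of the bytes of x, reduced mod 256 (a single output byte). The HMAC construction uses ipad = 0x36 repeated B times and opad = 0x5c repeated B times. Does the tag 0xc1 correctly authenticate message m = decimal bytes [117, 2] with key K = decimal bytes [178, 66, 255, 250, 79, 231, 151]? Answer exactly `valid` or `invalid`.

Key decimal bytes [178, 66, 255, 250, 79, 231, 151] = b2 42 ff fa 4f e7 97 is exactly B = 7 bytes: K' = b2 42 ff fa 4f e7 97.
K' ⊕ ipad = 84 74 c9 cc 79 d1 a1; K' ⊕ opad = ee 1e a3 a6 13 bb cb.
Inner hash: sum = 132+116+201+204+121+209+161+117+2 = 1263; mod 256 = 239 → ef.
Outer hash (recomputed tag): sum = 238+30+163+166+19+187+203+239 = 1245; mod 256 = 221 → dd.
Recomputed tag = dd; claimed = c1 → mismatch.

invalid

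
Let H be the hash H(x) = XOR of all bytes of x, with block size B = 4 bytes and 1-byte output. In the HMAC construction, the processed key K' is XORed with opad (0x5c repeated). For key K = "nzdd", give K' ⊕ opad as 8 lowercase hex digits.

32263838

Key "nzdd" = 6e 7a 64 64 is exactly B = 4 bytes: K' = 6e 7a 64 64.
XOR each byte with 0x5c: 6e⊕5c=32, 7a⊕5c=26, 64⊕5c=38, 64⊕5c=38.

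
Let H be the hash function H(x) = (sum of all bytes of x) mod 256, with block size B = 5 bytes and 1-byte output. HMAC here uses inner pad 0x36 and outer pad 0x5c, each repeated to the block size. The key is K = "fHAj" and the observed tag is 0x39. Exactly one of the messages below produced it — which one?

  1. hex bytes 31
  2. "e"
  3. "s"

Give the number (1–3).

2

Key "fHAj" = 66 48 41 6a is 4 bytes ≤ B = 5; zero-pad to 5 bytes: K' = 66 48 41 6a 00.
K' ⊕ ipad = 50 7e 77 5c 36; K' ⊕ opad = 3a 14 1d 36 5c.
m1: inner = H(50 7e 77 5c 36 31) = 08; tag = H(3a 14 1d 36 5c 08) = 05
m2: inner = H(50 7e 77 5c 36 65) = 3c; tag = H(3a 14 1d 36 5c 3c) = 39 ← matches
m3: inner = H(50 7e 77 5c 36 73) = 4a; tag = H(3a 14 1d 36 5c 4a) = 47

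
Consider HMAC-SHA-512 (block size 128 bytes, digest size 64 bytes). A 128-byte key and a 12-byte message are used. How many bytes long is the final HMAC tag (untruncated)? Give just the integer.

The tag is one SHA-512 digest: 64 bytes.

64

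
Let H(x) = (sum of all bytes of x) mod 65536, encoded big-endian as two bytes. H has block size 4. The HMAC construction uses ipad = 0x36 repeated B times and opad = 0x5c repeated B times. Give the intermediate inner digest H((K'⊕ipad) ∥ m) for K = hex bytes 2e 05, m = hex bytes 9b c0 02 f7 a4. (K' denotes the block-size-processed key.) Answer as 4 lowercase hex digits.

Key hex bytes 2e 05 is 2 bytes ≤ B = 4; zero-pad to 4 bytes: K' = 2e 05 00 00.
K' ⊕ ipad = 18 33 36 36.
Inner input = 18 33 36 36 ∥ 9b c0 02 f7 a4.
Inner hash: sum = 24+51+54+54+155+192+2+247+164 = 943 → 03 af.

03af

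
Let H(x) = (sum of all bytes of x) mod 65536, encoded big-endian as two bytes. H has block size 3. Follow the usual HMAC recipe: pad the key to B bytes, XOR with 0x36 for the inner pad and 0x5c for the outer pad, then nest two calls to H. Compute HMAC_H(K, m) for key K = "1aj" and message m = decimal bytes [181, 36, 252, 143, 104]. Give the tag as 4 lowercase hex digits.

Key "1aj" = 31 61 6a is exactly B = 3 bytes: K' = 31 61 6a.
K' ⊕ ipad = 07 57 5c.  K' ⊕ opad = 6d 3d 36.
Inner input = (K'⊕ipad) ∥ m = 07 57 5c ∥ b5 24 fc 8f 68.
Inner hash: sum = 7+87+92+181+36+252+143+104 = 902 → 03 86.
Outer input = (K'⊕opad) ∥ inner = 6d 3d 36 ∥ 03 86.
Outer hash (tag): sum = 109+61+54+3+134 = 361 → 01 69.

0169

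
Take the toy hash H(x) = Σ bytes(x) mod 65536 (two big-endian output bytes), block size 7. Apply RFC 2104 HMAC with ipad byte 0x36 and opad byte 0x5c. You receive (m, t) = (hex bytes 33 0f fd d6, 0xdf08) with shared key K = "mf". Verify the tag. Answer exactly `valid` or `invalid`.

Key "mf" = 6d 66 is 2 bytes ≤ B = 7; zero-pad to 7 bytes: K' = 6d 66 00 00 00 00 00.
K' ⊕ ipad = 5b 50 36 36 36 36 36; K' ⊕ opad = 31 3a 5c 5c 5c 5c 5c.
Inner hash: sum = 91+80+54+54+54+54+54+51+15+253+214 = 974 → 03 ce.
Outer hash (recomputed tag): sum = 49+58+92+92+92+92+92+3+206 = 776 → 03 08.
Recomputed tag = 0308; claimed = df08 → mismatch.

invalid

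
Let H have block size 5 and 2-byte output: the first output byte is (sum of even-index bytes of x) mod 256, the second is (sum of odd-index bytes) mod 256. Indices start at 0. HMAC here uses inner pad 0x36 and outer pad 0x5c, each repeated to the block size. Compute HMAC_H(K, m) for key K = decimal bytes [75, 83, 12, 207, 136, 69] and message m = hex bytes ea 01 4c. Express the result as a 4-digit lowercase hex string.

Key decimal bytes [75, 83, 12, 207, 136, 69] = 4b 53 0c cf 88 45 is 6 bytes > B = 5, so hash it first: H(key) = df 67, then zero-pad to 5 bytes: K' = df 67 00 00 00.
K' ⊕ ipad = e9 51 36 36 36.  K' ⊕ opad = 83 3b 5c 5c 5c.
Inner input = (K'⊕ipad) ∥ m = e9 51 36 36 36 ∥ ea 01 4c.
Inner hash: even-index sum = 342 mod 256 = 86; odd-index sum = 445 mod 256 = 189 → 56 bd.
Outer input = (K'⊕opad) ∥ inner = 83 3b 5c 5c 5c ∥ 56 bd.
Outer hash (tag): even-index sum = 504 mod 256 = 248; odd-index sum = 237 mod 256 = 237 → f8 ed.

f8ed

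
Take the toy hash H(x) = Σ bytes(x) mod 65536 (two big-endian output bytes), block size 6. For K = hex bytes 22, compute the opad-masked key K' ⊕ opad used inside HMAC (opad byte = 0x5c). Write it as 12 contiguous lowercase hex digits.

Key hex bytes 22 is 1 byte ≤ B = 6; zero-pad to 6 bytes: K' = 22 00 00 00 00 00.
XOR each byte with 0x5c: 22⊕5c=7e, 00⊕5c=5c, 00⊕5c=5c, 00⊕5c=5c, 00⊕5c=5c, 00⊕5c=5c.

7e5c5c5c5c5c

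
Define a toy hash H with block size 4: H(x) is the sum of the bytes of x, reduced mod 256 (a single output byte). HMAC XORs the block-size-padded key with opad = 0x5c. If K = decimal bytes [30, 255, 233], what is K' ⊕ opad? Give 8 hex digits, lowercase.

Key decimal bytes [30, 255, 233] = 1e ff e9 is 3 bytes ≤ B = 4; zero-pad to 4 bytes: K' = 1e ff e9 00.
XOR each byte with 0x5c: 1e⊕5c=42, ff⊕5c=a3, e9⊕5c=b5, 00⊕5c=5c.

42a3b55c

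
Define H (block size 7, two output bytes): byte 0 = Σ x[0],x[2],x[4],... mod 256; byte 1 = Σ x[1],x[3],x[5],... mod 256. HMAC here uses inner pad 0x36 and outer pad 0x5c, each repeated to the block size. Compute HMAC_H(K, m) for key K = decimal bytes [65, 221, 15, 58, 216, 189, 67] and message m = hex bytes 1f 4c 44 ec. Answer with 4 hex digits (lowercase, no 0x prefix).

f813

Key decimal bytes [65, 221, 15, 58, 216, 189, 67] = 41 dd 0f 3a d8 bd 43 is exactly B = 7 bytes: K' = 41 dd 0f 3a d8 bd 43.
K' ⊕ ipad = 77 eb 39 0c ee 8b 75.  K' ⊕ opad = 1d 81 53 66 84 e1 1f.
Inner input = (K'⊕ipad) ∥ m = 77 eb 39 0c ee 8b 75 ∥ 1f 4c 44 ec.
Inner hash: even-index sum = 843 mod 256 = 75; odd-index sum = 485 mod 256 = 229 → 4b e5.
Outer input = (K'⊕opad) ∥ inner = 1d 81 53 66 84 e1 1f ∥ 4b e5.
Outer hash (tag): even-index sum = 504 mod 256 = 248; odd-index sum = 531 mod 256 = 19 → f8 13.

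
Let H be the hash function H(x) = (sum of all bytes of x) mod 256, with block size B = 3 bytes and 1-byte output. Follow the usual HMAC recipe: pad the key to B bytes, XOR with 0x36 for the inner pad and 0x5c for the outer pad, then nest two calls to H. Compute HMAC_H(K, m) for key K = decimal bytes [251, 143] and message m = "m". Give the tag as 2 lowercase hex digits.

Key decimal bytes [251, 143] = fb 8f is 2 bytes ≤ B = 3; zero-pad to 3 bytes: K' = fb 8f 00.
K' ⊕ ipad = cd b9 36.  K' ⊕ opad = a7 d3 5c.
Inner input = (K'⊕ipad) ∥ m = cd b9 36 ∥ 6d.
Inner hash: sum = 205+185+54+109 = 553; mod 256 = 41 → 29.
Outer input = (K'⊕opad) ∥ inner = a7 d3 5c ∥ 29.
Outer hash (tag): sum = 167+211+92+41 = 511; mod 256 = 255 → ff.

ff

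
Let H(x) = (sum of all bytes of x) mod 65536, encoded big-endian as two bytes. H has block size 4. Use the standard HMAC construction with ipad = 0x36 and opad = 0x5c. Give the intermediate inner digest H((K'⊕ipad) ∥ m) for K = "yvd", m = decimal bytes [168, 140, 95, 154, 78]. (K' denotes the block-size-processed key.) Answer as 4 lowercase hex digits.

0392

Key "yvd" = 79 76 64 is 3 bytes ≤ B = 4; zero-pad to 4 bytes: K' = 79 76 64 00.
K' ⊕ ipad = 4f 40 52 36.
Inner input = 4f 40 52 36 ∥ a8 8c 5f 9a 4e.
Inner hash: sum = 79+64+82+54+168+140+95+154+78 = 914 → 03 92.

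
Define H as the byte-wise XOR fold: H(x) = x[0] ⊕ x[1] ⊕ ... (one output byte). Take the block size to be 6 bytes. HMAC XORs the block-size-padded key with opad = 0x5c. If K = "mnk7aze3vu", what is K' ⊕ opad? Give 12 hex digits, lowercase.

4d5c5c5c5c5c

Key "mnk7aze3vu" = 6d 6e 6b 37 61 7a 65 33 76 75 is 10 bytes > B = 6, so hash it first: H(key) = 11, then zero-pad to 6 bytes: K' = 11 00 00 00 00 00.
XOR each byte with 0x5c: 11⊕5c=4d, 00⊕5c=5c, 00⊕5c=5c, 00⊕5c=5c, 00⊕5c=5c, 00⊕5c=5c.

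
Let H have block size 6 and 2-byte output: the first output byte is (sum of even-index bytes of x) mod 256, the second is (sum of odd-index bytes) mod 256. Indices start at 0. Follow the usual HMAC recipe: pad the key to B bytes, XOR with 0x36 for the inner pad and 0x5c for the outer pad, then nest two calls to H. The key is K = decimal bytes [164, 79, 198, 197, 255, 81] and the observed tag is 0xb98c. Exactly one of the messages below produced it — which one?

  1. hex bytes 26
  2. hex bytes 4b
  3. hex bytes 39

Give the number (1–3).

Key decimal bytes [164, 79, 198, 197, 255, 81] = a4 4f c6 c5 ff 51 is exactly B = 6 bytes: K' = a4 4f c6 c5 ff 51.
K' ⊕ ipad = 92 79 f0 f3 c9 67; K' ⊕ opad = f8 13 9a 99 a3 0d.
m1: inner = H(92 79 f0 f3 c9 67 26) = 71 d3; tag = H(f8 13 9a 99 a3 0d 71 d3) = a68c
m2: inner = H(92 79 f0 f3 c9 67 4b) = 96 d3; tag = H(f8 13 9a 99 a3 0d 96 d3) = cb8c
m3: inner = H(92 79 f0 f3 c9 67 39) = 84 d3; tag = H(f8 13 9a 99 a3 0d 84 d3) = b98c ← matches

3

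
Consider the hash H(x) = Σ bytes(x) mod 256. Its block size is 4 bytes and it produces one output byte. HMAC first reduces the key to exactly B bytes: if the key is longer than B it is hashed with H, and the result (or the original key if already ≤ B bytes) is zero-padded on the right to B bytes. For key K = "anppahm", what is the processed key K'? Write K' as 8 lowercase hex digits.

|K| = 7 > B = 4, so first hash the key.
H(K): sum = 97+110+112+112+97+104+109 = 741; mod 256 = 229 → e5.
Zero-pad H(K) = e5 to 4 bytes: K' = e5 00 00 00.

e5000000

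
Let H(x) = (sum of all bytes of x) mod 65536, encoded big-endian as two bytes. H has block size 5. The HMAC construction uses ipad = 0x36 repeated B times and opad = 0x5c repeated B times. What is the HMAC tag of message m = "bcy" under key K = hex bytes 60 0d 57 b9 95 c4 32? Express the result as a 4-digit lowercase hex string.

Key hex bytes 60 0d 57 b9 95 c4 32 is 7 bytes > B = 5, so hash it first: H(key) = 03 08, then zero-pad to 5 bytes: K' = 03 08 00 00 00.
K' ⊕ ipad = 35 3e 36 36 36.  K' ⊕ opad = 5f 54 5c 5c 5c.
Inner input = (K'⊕ipad) ∥ m = 35 3e 36 36 36 ∥ 62 63 79.
Inner hash: sum = 53+62+54+54+54+98+99+121 = 595 → 02 53.
Outer input = (K'⊕opad) ∥ inner = 5f 54 5c 5c 5c ∥ 02 53.
Outer hash (tag): sum = 95+84+92+92+92+2+83 = 540 → 02 1c.

021c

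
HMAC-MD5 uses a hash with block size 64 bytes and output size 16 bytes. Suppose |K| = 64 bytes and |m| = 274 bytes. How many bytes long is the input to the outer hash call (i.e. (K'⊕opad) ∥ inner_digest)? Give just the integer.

80

Key is 64 ≤ 64 bytes, zero-padded: |K'| = 64.
Outer input = (K'⊕opad) ∥ H(inner) → 64 + 16 = 80 bytes.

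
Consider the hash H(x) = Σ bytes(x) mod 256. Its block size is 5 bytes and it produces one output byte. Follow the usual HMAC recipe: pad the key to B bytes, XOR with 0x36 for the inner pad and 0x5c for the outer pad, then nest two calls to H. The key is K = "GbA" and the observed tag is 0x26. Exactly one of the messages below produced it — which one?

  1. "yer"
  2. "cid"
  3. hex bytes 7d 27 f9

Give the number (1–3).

Key "GbA" = 47 62 41 is 3 bytes ≤ B = 5; zero-pad to 5 bytes: K' = 47 62 41 00 00.
K' ⊕ ipad = 71 54 77 36 36; K' ⊕ opad = 1b 3e 1d 5c 5c.
m1: inner = H(71 54 77 36 36 79 65 72) = f8; tag = H(1b 3e 1d 5c 5c f8) = 26 ← matches
m2: inner = H(71 54 77 36 36 63 69 64) = d8; tag = H(1b 3e 1d 5c 5c d8) = 06
m3: inner = H(71 54 77 36 36 7d 27 f9) = 45; tag = H(1b 3e 1d 5c 5c 45) = 73

1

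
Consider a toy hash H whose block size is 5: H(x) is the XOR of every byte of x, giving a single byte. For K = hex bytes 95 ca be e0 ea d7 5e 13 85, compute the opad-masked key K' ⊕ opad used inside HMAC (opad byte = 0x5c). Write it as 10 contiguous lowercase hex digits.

a85c5c5c5c

Key hex bytes 95 ca be e0 ea d7 5e 13 85 is 9 bytes > B = 5, so hash it first: H(key) = f4, then zero-pad to 5 bytes: K' = f4 00 00 00 00.
XOR each byte with 0x5c: f4⊕5c=a8, 00⊕5c=5c, 00⊕5c=5c, 00⊕5c=5c, 00⊕5c=5c.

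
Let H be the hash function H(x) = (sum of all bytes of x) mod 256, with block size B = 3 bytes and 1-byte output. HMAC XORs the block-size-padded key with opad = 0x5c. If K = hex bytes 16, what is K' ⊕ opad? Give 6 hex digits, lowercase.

4a5c5c

Key hex bytes 16 is 1 byte ≤ B = 3; zero-pad to 3 bytes: K' = 16 00 00.
XOR each byte with 0x5c: 16⊕5c=4a, 00⊕5c=5c, 00⊕5c=5c.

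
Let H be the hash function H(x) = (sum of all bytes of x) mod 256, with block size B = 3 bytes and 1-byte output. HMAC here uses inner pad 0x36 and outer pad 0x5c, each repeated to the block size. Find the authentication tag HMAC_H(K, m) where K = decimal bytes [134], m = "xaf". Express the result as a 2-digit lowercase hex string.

Key decimal bytes [134] = 86 is 1 byte ≤ B = 3; zero-pad to 3 bytes: K' = 86 00 00.
K' ⊕ ipad = b0 36 36.  K' ⊕ opad = da 5c 5c.
Inner input = (K'⊕ipad) ∥ m = b0 36 36 ∥ 78 61 66.
Inner hash: sum = 176+54+54+120+97+102 = 603; mod 256 = 91 → 5b.
Outer input = (K'⊕opad) ∥ inner = da 5c 5c ∥ 5b.
Outer hash (tag): sum = 218+92+92+91 = 493; mod 256 = 237 → ed.

ed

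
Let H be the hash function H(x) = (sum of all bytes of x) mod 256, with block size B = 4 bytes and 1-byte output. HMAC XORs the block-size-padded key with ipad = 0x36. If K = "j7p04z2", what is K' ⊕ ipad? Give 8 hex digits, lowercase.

Key "j7p04z2" = 6a 37 70 30 34 7a 32 is 7 bytes > B = 4, so hash it first: H(key) = 21, then zero-pad to 4 bytes: K' = 21 00 00 00.
XOR each byte with 0x36: 21⊕36=17, 00⊕36=36, 00⊕36=36, 00⊕36=36.

17363636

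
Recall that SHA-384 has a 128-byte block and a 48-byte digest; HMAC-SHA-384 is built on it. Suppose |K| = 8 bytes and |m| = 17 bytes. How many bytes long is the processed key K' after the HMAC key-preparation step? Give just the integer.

Key is 8 ≤ 128 bytes, zero-padded: |K'| = 128.

128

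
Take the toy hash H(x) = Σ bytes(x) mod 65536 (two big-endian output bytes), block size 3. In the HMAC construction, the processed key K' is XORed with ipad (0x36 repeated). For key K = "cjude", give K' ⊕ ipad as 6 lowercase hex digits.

Key "cjude" = 63 6a 75 64 65 is 5 bytes > B = 3, so hash it first: H(key) = 02 0b, then zero-pad to 3 bytes: K' = 02 0b 00.
XOR each byte with 0x36: 02⊕36=34, 0b⊕36=3d, 00⊕36=36.

343d36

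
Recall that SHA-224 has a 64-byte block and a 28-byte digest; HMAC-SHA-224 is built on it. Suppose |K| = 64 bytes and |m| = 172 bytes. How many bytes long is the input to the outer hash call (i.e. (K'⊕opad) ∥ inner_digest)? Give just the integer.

Key is 64 ≤ 64 bytes, zero-padded: |K'| = 64.
Outer input = (K'⊕opad) ∥ H(inner) → 64 + 28 = 92 bytes.

92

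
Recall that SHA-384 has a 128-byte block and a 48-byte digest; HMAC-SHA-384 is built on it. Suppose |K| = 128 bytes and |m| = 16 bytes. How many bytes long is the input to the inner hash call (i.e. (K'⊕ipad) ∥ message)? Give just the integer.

144

Key is 128 ≤ 128 bytes, zero-padded: |K'| = 128.
Inner input = (K'⊕ipad) ∥ m → 128 + 16 = 144 bytes.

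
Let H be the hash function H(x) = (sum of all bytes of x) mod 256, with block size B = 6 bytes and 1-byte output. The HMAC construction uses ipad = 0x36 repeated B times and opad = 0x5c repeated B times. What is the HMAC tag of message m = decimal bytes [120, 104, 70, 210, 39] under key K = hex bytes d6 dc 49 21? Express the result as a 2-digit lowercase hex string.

Key hex bytes d6 dc 49 21 is 4 bytes ≤ B = 6; zero-pad to 6 bytes: K' = d6 dc 49 21 00 00.
K' ⊕ ipad = e0 ea 7f 17 36 36.  K' ⊕ opad = 8a 80 15 7d 5c 5c.
Inner input = (K'⊕ipad) ∥ m = e0 ea 7f 17 36 36 ∥ 78 68 46 d2 27.
Inner hash: sum = 224+234+127+23+54+54+120+104+70+210+39 = 1259; mod 256 = 235 → eb.
Outer input = (K'⊕opad) ∥ inner = 8a 80 15 7d 5c 5c ∥ eb.
Outer hash (tag): sum = 138+128+21+125+92+92+235 = 831; mod 256 = 63 → 3f.

3f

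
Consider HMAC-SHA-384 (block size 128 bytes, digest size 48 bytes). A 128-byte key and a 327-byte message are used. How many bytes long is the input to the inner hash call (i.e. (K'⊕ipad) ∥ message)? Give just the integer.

455

Key is 128 ≤ 128 bytes, zero-padded: |K'| = 128.
Inner input = (K'⊕ipad) ∥ m → 128 + 327 = 455 bytes.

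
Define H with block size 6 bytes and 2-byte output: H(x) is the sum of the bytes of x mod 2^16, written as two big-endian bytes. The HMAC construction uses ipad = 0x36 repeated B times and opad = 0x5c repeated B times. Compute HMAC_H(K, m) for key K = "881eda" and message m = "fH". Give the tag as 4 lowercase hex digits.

02b1

Key "881eda" = 38 38 31 65 64 61 is exactly B = 6 bytes: K' = 38 38 31 65 64 61.
K' ⊕ ipad = 0e 0e 07 53 52 57.  K' ⊕ opad = 64 64 6d 39 38 3d.
Inner input = (K'⊕ipad) ∥ m = 0e 0e 07 53 52 57 ∥ 66 48.
Inner hash: sum = 14+14+7+83+82+87+102+72 = 461 → 01 cd.
Outer input = (K'⊕opad) ∥ inner = 64 64 6d 39 38 3d ∥ 01 cd.
Outer hash (tag): sum = 100+100+109+57+56+61+1+205 = 689 → 02 b1.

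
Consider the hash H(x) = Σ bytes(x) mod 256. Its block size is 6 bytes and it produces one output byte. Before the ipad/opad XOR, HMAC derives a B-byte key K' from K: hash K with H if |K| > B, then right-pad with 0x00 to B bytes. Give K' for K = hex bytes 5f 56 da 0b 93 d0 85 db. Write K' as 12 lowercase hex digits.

|K| = 8 > B = 6, so first hash the key.
H(K): sum = 95+86+218+11+147+208+133+219 = 1117; mod 256 = 93 → 5d.
Zero-pad H(K) = 5d to 6 bytes: K' = 5d 00 00 00 00 00.

5d0000000000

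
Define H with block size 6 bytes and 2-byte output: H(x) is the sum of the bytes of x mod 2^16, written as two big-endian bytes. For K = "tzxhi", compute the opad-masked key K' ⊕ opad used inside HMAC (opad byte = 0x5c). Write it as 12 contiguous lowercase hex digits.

Key "tzxhi" = 74 7a 78 68 69 is 5 bytes ≤ B = 6; zero-pad to 6 bytes: K' = 74 7a 78 68 69 00.
XOR each byte with 0x5c: 74⊕5c=28, 7a⊕5c=26, 78⊕5c=24, 68⊕5c=34, 69⊕5c=35, 00⊕5c=5c.

28262434355c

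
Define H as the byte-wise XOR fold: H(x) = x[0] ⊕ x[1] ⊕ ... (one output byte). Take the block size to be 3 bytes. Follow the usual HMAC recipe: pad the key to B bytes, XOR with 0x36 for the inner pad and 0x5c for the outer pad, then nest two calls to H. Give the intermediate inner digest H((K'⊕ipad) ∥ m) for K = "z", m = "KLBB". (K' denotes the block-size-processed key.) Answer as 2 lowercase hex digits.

4b

Key "z" = 7a is 1 byte ≤ B = 3; zero-pad to 3 bytes: K' = 7a 00 00.
K' ⊕ ipad = 4c 36 36.
Inner input = 4c 36 36 ∥ 4b 4c 42 42.
Inner hash: XOR 4c⊕36⊕36⊕4b⊕4c⊕42⊕42 = 4b.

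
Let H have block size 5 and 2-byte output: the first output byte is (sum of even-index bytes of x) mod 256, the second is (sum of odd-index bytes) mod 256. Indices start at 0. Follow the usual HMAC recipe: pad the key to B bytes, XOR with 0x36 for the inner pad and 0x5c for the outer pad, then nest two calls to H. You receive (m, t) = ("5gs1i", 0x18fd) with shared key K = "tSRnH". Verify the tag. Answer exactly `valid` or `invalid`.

valid

Key "tSRnH" = 74 53 52 6e 48 is exactly B = 5 bytes: K' = 74 53 52 6e 48.
K' ⊕ ipad = 42 65 64 58 7e; K' ⊕ opad = 28 0f 0e 32 14.
Inner hash: even-index sum = 444 mod 256 = 188; odd-index sum = 462 mod 256 = 206 → bc ce.
Outer hash (recomputed tag): even-index sum = 280 mod 256 = 24; odd-index sum = 253 mod 256 = 253 → 18 fd.
Recomputed tag = 18fd; claimed = 18fd → match.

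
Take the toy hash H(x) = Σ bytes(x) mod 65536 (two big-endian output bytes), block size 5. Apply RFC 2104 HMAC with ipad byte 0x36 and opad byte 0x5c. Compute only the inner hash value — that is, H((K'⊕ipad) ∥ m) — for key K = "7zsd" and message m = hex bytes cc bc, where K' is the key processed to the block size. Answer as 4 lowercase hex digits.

02a2

Key "7zsd" = 37 7a 73 64 is 4 bytes ≤ B = 5; zero-pad to 5 bytes: K' = 37 7a 73 64 00.
K' ⊕ ipad = 01 4c 45 52 36.
Inner input = 01 4c 45 52 36 ∥ cc bc.
Inner hash: sum = 1+76+69+82+54+204+188 = 674 → 02 a2.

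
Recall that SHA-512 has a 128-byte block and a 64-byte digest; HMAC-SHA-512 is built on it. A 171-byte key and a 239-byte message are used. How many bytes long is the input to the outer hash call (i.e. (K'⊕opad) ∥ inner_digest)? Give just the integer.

192

Key is 171 > 128 bytes, so it is hashed to 64 bytes then zero-padded to 128: |K'| = 128.
Outer input = (K'⊕opad) ∥ H(inner) → 128 + 64 = 192 bytes.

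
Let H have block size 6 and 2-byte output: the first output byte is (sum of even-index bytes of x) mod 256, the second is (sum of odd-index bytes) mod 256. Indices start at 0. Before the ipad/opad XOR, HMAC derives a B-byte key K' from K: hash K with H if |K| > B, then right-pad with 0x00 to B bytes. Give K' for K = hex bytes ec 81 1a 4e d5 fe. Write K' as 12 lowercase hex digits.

Key hex bytes ec 81 1a 4e d5 fe is exactly B = 6 bytes: K' = ec 81 1a 4e d5 fe.

ec811a4ed5fe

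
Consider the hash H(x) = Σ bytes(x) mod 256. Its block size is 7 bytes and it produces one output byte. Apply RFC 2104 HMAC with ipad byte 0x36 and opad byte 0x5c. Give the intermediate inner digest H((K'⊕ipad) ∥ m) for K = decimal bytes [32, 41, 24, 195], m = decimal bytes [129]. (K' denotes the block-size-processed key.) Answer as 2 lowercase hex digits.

7b

Key decimal bytes [32, 41, 24, 195] = 20 29 18 c3 is 4 bytes ≤ B = 7; zero-pad to 7 bytes: K' = 20 29 18 c3 00 00 00.
K' ⊕ ipad = 16 1f 2e f5 36 36 36.
Inner input = 16 1f 2e f5 36 36 36 ∥ 81.
Inner hash: sum = 22+31+46+245+54+54+54+129 = 635; mod 256 = 123 → 7b.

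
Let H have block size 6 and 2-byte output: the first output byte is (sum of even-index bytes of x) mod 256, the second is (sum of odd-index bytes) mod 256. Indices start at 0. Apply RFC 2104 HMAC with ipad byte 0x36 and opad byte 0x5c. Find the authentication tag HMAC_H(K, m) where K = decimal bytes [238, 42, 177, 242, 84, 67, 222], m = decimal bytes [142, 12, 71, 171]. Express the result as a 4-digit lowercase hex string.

Key decimal bytes [238, 42, 177, 242, 84, 67, 222] = ee 2a b1 f2 54 43 de is 7 bytes > B = 6, so hash it first: H(key) = d1 5f, then zero-pad to 6 bytes: K' = d1 5f 00 00 00 00.
K' ⊕ ipad = e7 69 36 36 36 36.  K' ⊕ opad = 8d 03 5c 5c 5c 5c.
Inner input = (K'⊕ipad) ∥ m = e7 69 36 36 36 36 ∥ 8e 0c 47 ab.
Inner hash: even-index sum = 552 mod 256 = 40; odd-index sum = 396 mod 256 = 140 → 28 8c.
Outer input = (K'⊕opad) ∥ inner = 8d 03 5c 5c 5c 5c ∥ 28 8c.
Outer hash (tag): even-index sum = 365 mod 256 = 109; odd-index sum = 327 mod 256 = 71 → 6d 47.

6d47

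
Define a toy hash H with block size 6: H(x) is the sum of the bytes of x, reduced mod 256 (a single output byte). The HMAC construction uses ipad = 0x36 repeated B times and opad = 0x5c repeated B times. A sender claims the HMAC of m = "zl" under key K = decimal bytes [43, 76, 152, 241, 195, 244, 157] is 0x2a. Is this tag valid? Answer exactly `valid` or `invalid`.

Key decimal bytes [43, 76, 152, 241, 195, 244, 157] = 2b 4c 98 f1 c3 f4 9d is 7 bytes > B = 6, so hash it first: H(key) = 54, then zero-pad to 6 bytes: K' = 54 00 00 00 00 00.
K' ⊕ ipad = 62 36 36 36 36 36; K' ⊕ opad = 08 5c 5c 5c 5c 5c.
Inner hash: sum = 98+54+54+54+54+54+122+108 = 598; mod 256 = 86 → 56.
Outer hash (recomputed tag): sum = 8+92+92+92+92+92+86 = 554; mod 256 = 42 → 2a.
Recomputed tag = 2a; claimed = 2a → match.

valid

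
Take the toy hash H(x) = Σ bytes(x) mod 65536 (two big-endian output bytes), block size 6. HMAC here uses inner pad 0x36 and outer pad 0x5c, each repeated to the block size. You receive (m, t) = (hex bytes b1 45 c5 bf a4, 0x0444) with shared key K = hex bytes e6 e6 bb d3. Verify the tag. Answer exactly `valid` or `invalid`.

Key hex bytes e6 e6 bb d3 is 4 bytes ≤ B = 6; zero-pad to 6 bytes: K' = e6 e6 bb d3 00 00.
K' ⊕ ipad = d0 d0 8d e5 36 36; K' ⊕ opad = ba ba e7 8f 5c 5c.
Inner hash: sum = 208+208+141+229+54+54+177+69+197+191+164 = 1692 → 06 9c.
Outer hash (recomputed tag): sum = 186+186+231+143+92+92+6+156 = 1092 → 04 44.
Recomputed tag = 0444; claimed = 0444 → match.

valid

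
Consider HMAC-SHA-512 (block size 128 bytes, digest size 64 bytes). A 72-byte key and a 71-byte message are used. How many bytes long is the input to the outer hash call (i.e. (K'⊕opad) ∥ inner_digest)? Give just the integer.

192

Key is 72 ≤ 128 bytes, zero-padded: |K'| = 128.
Outer input = (K'⊕opad) ∥ H(inner) → 128 + 64 = 192 bytes.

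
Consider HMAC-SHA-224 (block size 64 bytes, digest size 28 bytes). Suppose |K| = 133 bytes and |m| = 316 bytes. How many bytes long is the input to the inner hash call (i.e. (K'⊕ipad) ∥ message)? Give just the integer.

380

Key is 133 > 64 bytes, so it is hashed to 28 bytes then zero-padded to 64: |K'| = 64.
Inner input = (K'⊕ipad) ∥ m → 64 + 316 = 380 bytes.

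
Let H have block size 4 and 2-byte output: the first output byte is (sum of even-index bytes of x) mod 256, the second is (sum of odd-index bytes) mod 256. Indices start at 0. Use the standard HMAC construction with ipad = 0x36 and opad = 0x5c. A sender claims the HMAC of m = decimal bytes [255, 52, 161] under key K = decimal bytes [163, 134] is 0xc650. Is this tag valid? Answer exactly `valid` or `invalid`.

Key decimal bytes [163, 134] = a3 86 is 2 bytes ≤ B = 4; zero-pad to 4 bytes: K' = a3 86 00 00.
K' ⊕ ipad = 95 b0 36 36; K' ⊕ opad = ff da 5c 5c.
Inner hash: even-index sum = 619 mod 256 = 107; odd-index sum = 282 mod 256 = 26 → 6b 1a.
Outer hash (recomputed tag): even-index sum = 454 mod 256 = 198; odd-index sum = 336 mod 256 = 80 → c6 50.
Recomputed tag = c650; claimed = c650 → match.

valid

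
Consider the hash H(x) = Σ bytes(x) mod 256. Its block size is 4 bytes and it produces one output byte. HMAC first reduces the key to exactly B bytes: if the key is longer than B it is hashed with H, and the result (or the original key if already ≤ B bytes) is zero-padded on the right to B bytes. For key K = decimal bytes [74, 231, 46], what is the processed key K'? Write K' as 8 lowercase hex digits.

Key decimal bytes [74, 231, 46] = 4a e7 2e is 3 bytes ≤ B = 4; zero-pad to 4 bytes: K' = 4a e7 2e 00.

4ae72e00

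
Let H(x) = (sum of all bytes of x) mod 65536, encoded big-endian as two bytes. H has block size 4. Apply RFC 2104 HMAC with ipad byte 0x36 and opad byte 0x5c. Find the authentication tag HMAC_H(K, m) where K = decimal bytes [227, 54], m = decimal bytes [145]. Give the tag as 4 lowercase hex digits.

02b4

Key decimal bytes [227, 54] = e3 36 is 2 bytes ≤ B = 4; zero-pad to 4 bytes: K' = e3 36 00 00.
K' ⊕ ipad = d5 00 36 36.  K' ⊕ opad = bf 6a 5c 5c.
Inner input = (K'⊕ipad) ∥ m = d5 00 36 36 ∥ 91.
Inner hash: sum = 213+0+54+54+145 = 466 → 01 d2.
Outer input = (K'⊕opad) ∥ inner = bf 6a 5c 5c ∥ 01 d2.
Outer hash (tag): sum = 191+106+92+92+1+210 = 692 → 02 b4.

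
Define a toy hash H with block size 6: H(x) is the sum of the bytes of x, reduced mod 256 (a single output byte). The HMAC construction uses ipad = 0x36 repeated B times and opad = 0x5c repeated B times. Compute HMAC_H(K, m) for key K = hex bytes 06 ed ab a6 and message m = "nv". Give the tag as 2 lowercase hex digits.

3c

Key hex bytes 06 ed ab a6 is 4 bytes ≤ B = 6; zero-pad to 6 bytes: K' = 06 ed ab a6 00 00.
K' ⊕ ipad = 30 db 9d 90 36 36.  K' ⊕ opad = 5a b1 f7 fa 5c 5c.
Inner input = (K'⊕ipad) ∥ m = 30 db 9d 90 36 36 ∥ 6e 76.
Inner hash: sum = 48+219+157+144+54+54+110+118 = 904; mod 256 = 136 → 88.
Outer input = (K'⊕opad) ∥ inner = 5a b1 f7 fa 5c 5c ∥ 88.
Outer hash (tag): sum = 90+177+247+250+92+92+136 = 1084; mod 256 = 60 → 3c.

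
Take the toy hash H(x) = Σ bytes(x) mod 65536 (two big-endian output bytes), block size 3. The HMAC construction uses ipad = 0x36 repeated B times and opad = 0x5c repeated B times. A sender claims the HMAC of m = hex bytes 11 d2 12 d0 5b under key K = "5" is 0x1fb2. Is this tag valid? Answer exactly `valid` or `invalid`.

invalid

Key "5" = 35 is 1 byte ≤ B = 3; zero-pad to 3 bytes: K' = 35 00 00.
K' ⊕ ipad = 03 36 36; K' ⊕ opad = 69 5c 5c.
Inner hash: sum = 3+54+54+17+210+18+208+91 = 655 → 02 8f.
Outer hash (recomputed tag): sum = 105+92+92+2+143 = 434 → 01 b2.
Recomputed tag = 01b2; claimed = 1fb2 → mismatch.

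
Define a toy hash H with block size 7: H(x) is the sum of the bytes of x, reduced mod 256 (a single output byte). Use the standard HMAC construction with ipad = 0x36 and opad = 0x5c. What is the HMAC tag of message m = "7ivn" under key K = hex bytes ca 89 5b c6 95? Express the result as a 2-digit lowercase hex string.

Key hex bytes ca 89 5b c6 95 is 5 bytes ≤ B = 7; zero-pad to 7 bytes: K' = ca 89 5b c6 95 00 00.
K' ⊕ ipad = fc bf 6d f0 a3 36 36.  K' ⊕ opad = 96 d5 07 9a c9 5c 5c.
Inner input = (K'⊕ipad) ∥ m = fc bf 6d f0 a3 36 36 ∥ 37 69 76 6e.
Inner hash: sum = 252+191+109+240+163+54+54+55+105+118+110 = 1451; mod 256 = 171 → ab.
Outer input = (K'⊕opad) ∥ inner = 96 d5 07 9a c9 5c 5c ∥ ab.
Outer hash (tag): sum = 150+213+7+154+201+92+92+171 = 1080; mod 256 = 56 → 38.

38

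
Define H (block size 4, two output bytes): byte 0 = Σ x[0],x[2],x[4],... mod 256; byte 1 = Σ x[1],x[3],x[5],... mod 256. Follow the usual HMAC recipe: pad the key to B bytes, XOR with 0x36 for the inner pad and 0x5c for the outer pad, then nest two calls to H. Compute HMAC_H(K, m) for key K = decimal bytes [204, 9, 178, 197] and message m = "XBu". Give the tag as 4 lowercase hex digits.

Key decimal bytes [204, 9, 178, 197] = cc 09 b2 c5 is exactly B = 4 bytes: K' = cc 09 b2 c5.
K' ⊕ ipad = fa 3f 84 f3.  K' ⊕ opad = 90 55 ee 99.
Inner input = (K'⊕ipad) ∥ m = fa 3f 84 f3 ∥ 58 42 75.
Inner hash: even-index sum = 587 mod 256 = 75; odd-index sum = 372 mod 256 = 116 → 4b 74.
Outer input = (K'⊕opad) ∥ inner = 90 55 ee 99 ∥ 4b 74.
Outer hash (tag): even-index sum = 457 mod 256 = 201; odd-index sum = 354 mod 256 = 98 → c9 62.

c962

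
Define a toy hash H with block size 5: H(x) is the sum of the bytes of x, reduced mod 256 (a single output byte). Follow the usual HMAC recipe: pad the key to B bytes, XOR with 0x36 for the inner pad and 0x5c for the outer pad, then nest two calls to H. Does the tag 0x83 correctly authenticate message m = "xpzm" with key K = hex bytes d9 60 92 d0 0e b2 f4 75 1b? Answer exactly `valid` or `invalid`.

Key hex bytes d9 60 92 d0 0e b2 f4 75 1b is 9 bytes > B = 5, so hash it first: H(key) = df, then zero-pad to 5 bytes: K' = df 00 00 00 00.
K' ⊕ ipad = e9 36 36 36 36; K' ⊕ opad = 83 5c 5c 5c 5c.
Inner hash: sum = 233+54+54+54+54+120+112+122+109 = 912; mod 256 = 144 → 90.
Outer hash (recomputed tag): sum = 131+92+92+92+92+144 = 643; mod 256 = 131 → 83.
Recomputed tag = 83; claimed = 83 → match.

valid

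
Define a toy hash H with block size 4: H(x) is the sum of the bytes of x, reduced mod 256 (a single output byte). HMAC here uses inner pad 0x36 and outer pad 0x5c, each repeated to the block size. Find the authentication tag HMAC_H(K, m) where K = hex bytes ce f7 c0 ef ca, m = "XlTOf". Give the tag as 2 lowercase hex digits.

Key hex bytes ce f7 c0 ef ca is 5 bytes > B = 4, so hash it first: H(key) = 3e, then zero-pad to 4 bytes: K' = 3e 00 00 00.
K' ⊕ ipad = 08 36 36 36.  K' ⊕ opad = 62 5c 5c 5c.
Inner input = (K'⊕ipad) ∥ m = 08 36 36 36 ∥ 58 6c 54 4f 66.
Inner hash: sum = 8+54+54+54+88+108+84+79+102 = 631; mod 256 = 119 → 77.
Outer input = (K'⊕opad) ∥ inner = 62 5c 5c 5c ∥ 77.
Outer hash (tag): sum = 98+92+92+92+119 = 493; mod 256 = 237 → ed.

ed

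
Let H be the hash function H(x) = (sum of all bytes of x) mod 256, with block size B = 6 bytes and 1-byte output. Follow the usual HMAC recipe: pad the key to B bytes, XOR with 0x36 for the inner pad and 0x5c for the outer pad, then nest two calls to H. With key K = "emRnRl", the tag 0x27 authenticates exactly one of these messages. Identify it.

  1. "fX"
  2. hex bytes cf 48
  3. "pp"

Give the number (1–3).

2

Key "emRnRl" = 65 6d 52 6e 52 6c is exactly B = 6 bytes: K' = 65 6d 52 6e 52 6c.
K' ⊕ ipad = 53 5b 64 58 64 5a; K' ⊕ opad = 39 31 0e 32 0e 30.
m1: inner = H(53 5b 64 58 64 5a 66 58) = e6; tag = H(39 31 0e 32 0e 30 e6) = ce
m2: inner = H(53 5b 64 58 64 5a cf 48) = 3f; tag = H(39 31 0e 32 0e 30 3f) = 27 ← matches
m3: inner = H(53 5b 64 58 64 5a 70 70) = 08; tag = H(39 31 0e 32 0e 30 08) = f0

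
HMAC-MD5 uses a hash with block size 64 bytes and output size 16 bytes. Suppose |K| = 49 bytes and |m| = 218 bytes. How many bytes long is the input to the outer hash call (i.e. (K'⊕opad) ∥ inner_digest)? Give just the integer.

80

Key is 49 ≤ 64 bytes, zero-padded: |K'| = 64.
Outer input = (K'⊕opad) ∥ H(inner) → 64 + 16 = 80 bytes.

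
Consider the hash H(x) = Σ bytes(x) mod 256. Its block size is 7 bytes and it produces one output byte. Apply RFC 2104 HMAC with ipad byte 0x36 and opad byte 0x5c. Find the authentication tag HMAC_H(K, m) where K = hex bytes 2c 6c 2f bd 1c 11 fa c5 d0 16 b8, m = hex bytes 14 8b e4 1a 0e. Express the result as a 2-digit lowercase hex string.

Key hex bytes 2c 6c 2f bd 1c 11 fa c5 d0 16 b8 is 11 bytes > B = 7, so hash it first: H(key) = 0e, then zero-pad to 7 bytes: K' = 0e 00 00 00 00 00 00.
K' ⊕ ipad = 38 36 36 36 36 36 36.  K' ⊕ opad = 52 5c 5c 5c 5c 5c 5c.
Inner input = (K'⊕ipad) ∥ m = 38 36 36 36 36 36 36 ∥ 14 8b e4 1a 0e.
Inner hash: sum = 56+54+54+54+54+54+54+20+139+228+26+14 = 807; mod 256 = 39 → 27.
Outer input = (K'⊕opad) ∥ inner = 52 5c 5c 5c 5c 5c 5c ∥ 27.
Outer hash (tag): sum = 82+92+92+92+92+92+92+39 = 673; mod 256 = 161 → a1.

a1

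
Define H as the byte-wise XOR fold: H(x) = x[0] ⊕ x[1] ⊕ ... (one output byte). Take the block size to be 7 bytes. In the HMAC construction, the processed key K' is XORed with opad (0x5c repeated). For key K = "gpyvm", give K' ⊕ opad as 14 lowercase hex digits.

Key "gpyvm" = 67 70 79 76 6d is 5 bytes ≤ B = 7; zero-pad to 7 bytes: K' = 67 70 79 76 6d 00 00.
XOR each byte with 0x5c: 67⊕5c=3b, 70⊕5c=2c, 79⊕5c=25, 76⊕5c=2a, 6d⊕5c=31, 00⊕5c=5c, 00⊕5c=5c.

3b2c252a315c5c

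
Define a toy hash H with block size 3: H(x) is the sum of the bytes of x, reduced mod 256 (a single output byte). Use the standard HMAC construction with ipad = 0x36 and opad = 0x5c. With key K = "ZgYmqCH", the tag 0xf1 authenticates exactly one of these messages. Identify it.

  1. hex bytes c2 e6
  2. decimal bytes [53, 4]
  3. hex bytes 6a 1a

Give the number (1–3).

Key "ZgYmqCH" = 5a 67 59 6d 71 43 48 is 7 bytes > B = 3, so hash it first: H(key) = 83, then zero-pad to 3 bytes: K' = 83 00 00.
K' ⊕ ipad = b5 36 36; K' ⊕ opad = df 5c 5c.
m1: inner = H(b5 36 36 c2 e6) = c9; tag = H(df 5c 5c c9) = 60
m2: inner = H(b5 36 36 35 04) = 5a; tag = H(df 5c 5c 5a) = f1 ← matches
m3: inner = H(b5 36 36 6a 1a) = a5; tag = H(df 5c 5c a5) = 3c

2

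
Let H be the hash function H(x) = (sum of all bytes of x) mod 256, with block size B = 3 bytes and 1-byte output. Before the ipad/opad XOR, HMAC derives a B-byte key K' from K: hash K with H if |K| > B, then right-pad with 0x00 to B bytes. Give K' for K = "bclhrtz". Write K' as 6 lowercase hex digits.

|K| = 7 > B = 3, so first hash the key.
H(K): sum = 98+99+108+104+114+116+122 = 761; mod 256 = 249 → f9.
Zero-pad H(K) = f9 to 3 bytes: K' = f9 00 00.

f90000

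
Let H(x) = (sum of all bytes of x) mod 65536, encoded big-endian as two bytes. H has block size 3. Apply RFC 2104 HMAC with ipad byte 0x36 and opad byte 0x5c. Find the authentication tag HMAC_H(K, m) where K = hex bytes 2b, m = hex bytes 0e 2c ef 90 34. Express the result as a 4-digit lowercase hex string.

Key hex bytes 2b is 1 byte ≤ B = 3; zero-pad to 3 bytes: K' = 2b 00 00.
K' ⊕ ipad = 1d 36 36.  K' ⊕ opad = 77 5c 5c.
Inner input = (K'⊕ipad) ∥ m = 1d 36 36 ∥ 0e 2c ef 90 34.
Inner hash: sum = 29+54+54+14+44+239+144+52 = 630 → 02 76.
Outer input = (K'⊕opad) ∥ inner = 77 5c 5c ∥ 02 76.
Outer hash (tag): sum = 119+92+92+2+118 = 423 → 01 a7.

01a7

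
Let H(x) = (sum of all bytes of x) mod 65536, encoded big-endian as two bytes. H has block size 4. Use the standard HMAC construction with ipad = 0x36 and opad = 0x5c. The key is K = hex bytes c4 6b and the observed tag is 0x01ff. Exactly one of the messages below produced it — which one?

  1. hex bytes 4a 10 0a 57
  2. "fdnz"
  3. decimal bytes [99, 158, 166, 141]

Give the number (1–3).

Key hex bytes c4 6b is 2 bytes ≤ B = 4; zero-pad to 4 bytes: K' = c4 6b 00 00.
K' ⊕ ipad = f2 5d 36 36; K' ⊕ opad = 98 37 5c 5c.
m1: inner = H(f2 5d 36 36 4a 10 0a 57) = 02 76; tag = H(98 37 5c 5c 02 76) = 01ff ← matches
m2: inner = H(f2 5d 36 36 66 64 6e 7a) = 03 6d; tag = H(98 37 5c 5c 03 6d) = 01f7
m3: inner = H(f2 5d 36 36 63 9e a6 8d) = 03 ef; tag = H(98 37 5c 5c 03 ef) = 0279

1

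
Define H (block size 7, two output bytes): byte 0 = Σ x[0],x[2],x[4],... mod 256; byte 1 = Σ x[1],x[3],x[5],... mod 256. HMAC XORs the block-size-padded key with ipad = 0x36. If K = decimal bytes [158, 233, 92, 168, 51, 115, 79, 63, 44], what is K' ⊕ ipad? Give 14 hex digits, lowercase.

Key decimal bytes [158, 233, 92, 168, 51, 115, 79, 63, 44] = 9e e9 5c a8 33 73 4f 3f 2c is 9 bytes > B = 7, so hash it first: H(key) = a8 43, then zero-pad to 7 bytes: K' = a8 43 00 00 00 00 00.
XOR each byte with 0x36: a8⊕36=9e, 43⊕36=75, 00⊕36=36, 00⊕36=36, 00⊕36=36, 00⊕36=36, 00⊕36=36.

9e753636363636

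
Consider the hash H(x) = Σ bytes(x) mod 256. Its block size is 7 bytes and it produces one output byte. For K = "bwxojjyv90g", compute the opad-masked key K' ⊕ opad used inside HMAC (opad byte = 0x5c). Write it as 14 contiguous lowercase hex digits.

0f5c5c5c5c5c5c

Key "bwxojjyv90g" = 62 77 78 6f 6a 6a 79 76 39 30 67 is 11 bytes > B = 7, so hash it first: H(key) = 53, then zero-pad to 7 bytes: K' = 53 00 00 00 00 00 00.
XOR each byte with 0x5c: 53⊕5c=0f, 00⊕5c=5c, 00⊕5c=5c, 00⊕5c=5c, 00⊕5c=5c, 00⊕5c=5c, 00⊕5c=5c.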